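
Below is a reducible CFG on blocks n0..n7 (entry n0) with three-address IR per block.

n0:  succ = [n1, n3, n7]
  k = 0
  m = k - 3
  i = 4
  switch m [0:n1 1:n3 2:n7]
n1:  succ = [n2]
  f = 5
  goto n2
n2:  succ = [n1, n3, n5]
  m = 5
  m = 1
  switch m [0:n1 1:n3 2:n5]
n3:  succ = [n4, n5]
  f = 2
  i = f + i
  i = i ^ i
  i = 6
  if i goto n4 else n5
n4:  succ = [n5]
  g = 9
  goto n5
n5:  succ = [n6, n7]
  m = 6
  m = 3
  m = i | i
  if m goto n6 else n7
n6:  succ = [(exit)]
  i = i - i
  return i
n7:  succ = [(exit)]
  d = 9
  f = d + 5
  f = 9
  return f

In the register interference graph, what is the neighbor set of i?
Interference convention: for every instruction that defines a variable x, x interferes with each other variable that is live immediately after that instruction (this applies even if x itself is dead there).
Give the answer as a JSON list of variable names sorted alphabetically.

Answer: ["f", "g", "m"]

Analysis:
Per-block:
  n0 def {i,k,m} use ∅
  n1 def {f} use ∅
  n2 def {m} use ∅
  n3 def {f,i} use {i}
  n4 def {g} use ∅
  n5 def {m} use {i}
  n6 def {i} use {i}
  n7 def {d,f} use ∅

Backward fixpoint:
  live n0: ∅→{i}
  live n1: {i}→{i}
  live n2: {i}→{i}
  live n3: {i}→{i}
  live n4: {i}→{i}
  live n5: {i}→{i}
  live n6: {i}→∅
  live n7: ∅→∅

Interference:
  d — ∅
  f — {i}
  g — {i}
  i — {f,g,m}
  k — ∅
  m — {i}

N(i) = ["f", "g", "m"]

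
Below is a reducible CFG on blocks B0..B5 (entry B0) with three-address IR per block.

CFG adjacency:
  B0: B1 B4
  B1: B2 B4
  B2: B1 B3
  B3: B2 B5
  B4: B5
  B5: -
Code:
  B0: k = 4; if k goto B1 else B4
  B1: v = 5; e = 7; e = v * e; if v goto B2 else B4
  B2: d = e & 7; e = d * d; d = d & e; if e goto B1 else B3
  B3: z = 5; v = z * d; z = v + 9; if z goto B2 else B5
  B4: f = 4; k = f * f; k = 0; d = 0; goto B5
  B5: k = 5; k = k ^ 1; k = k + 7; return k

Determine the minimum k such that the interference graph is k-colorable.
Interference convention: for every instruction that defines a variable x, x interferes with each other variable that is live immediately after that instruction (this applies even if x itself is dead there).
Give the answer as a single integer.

Answer: 3

Derivation:
Per-block:
  B0 def {k} use ∅
  B1 def {e,v} use ∅
  B2 def {d,e} use {e}
  B3 def {v,z} use {d}
  B4 def {d,f,k} use ∅
  B5 def {k} use ∅

Live sets:
  B0: in=∅ out=∅
  B1: in=∅ out={e}
  B2: in={e} out={d,e}
  B3: in={d,e} out={e}
  B4: in=∅ out=∅
  B5: in=∅ out=∅

Conflict graph:
  d — {e,z}
  e — {d,v,z}
  f — ∅
  k — ∅
  v — {e}
  z — {d,e}

Registers:
  clique {d,e,z} ⇒ need ≥ 3
  assign d→R1 e→R0 f→R0 k→R0 v→R1 z→R2 — no edge inside a register ⇒ χ ≤ 3
  χ = 3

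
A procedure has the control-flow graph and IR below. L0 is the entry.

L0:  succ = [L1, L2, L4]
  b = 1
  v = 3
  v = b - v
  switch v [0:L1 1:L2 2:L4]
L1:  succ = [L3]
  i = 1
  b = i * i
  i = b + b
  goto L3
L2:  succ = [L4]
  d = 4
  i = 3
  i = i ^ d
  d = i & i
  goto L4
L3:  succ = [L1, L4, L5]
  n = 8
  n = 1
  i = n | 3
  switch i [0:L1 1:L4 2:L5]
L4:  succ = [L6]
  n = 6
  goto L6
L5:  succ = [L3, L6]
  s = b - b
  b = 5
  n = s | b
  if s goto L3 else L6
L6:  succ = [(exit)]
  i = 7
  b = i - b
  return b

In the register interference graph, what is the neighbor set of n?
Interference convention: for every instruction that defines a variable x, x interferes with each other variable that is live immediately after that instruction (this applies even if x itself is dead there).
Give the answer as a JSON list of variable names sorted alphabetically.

Answer: ["b", "s"]

Working:
Block summaries:
  L0 def {b,v} use ∅
  L1 def {b,i} use ∅
  L2 def {d,i} use ∅
  L3 def {i,n} use ∅
  L4 def {n} use ∅
  L5 def {b,n,s} use {b}
  L6 def {b,i} use {b}

Live sets:
  L0: in=∅ out={b}
  L1: in=∅ out={b}
  L2: in={b} out={b}
  L3: in={b} out={b}
  L4: in={b} out={b}
  L5: in={b} out={b}
  L6: in={b} out=∅

Interference:
  b: {d,i,n,s,v}
  d: {b,i}
  i: {b,d}
  n: {b,s}
  s: {b,n}
  v: {b}

N(n) = ["b", "s"]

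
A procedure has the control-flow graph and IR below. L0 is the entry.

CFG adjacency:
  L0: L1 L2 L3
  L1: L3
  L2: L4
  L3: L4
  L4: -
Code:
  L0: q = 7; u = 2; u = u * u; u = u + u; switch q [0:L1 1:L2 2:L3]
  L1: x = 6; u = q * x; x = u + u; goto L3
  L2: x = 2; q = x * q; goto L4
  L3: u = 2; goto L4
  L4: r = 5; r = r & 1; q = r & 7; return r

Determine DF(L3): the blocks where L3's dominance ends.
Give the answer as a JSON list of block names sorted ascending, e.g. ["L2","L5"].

idom tree: L1←L0 L2←L0 L3←L0 L4←L0
Dom at joins:
  L3: preds {L0,L1}: {L0} ∩ {L0,L1} = {L0}; idom=L0
  L4: preds {L2,L3}: {L0,L2} ∩ {L0,L3} = {L0}; idom=L0

DF walk-up:
  L3←L0: walk · to L0
  L3←L1: walk L1 to L0
  L4←L2: walk L2 to L0
  L4←L3: walk L3 to L0
  L0 → ∅
  L1 → {L3}
  L2 → {L4}
  L3 → {L4}
  L4 → ∅

DF(L3) = ["L4"]

Answer: ["L4"]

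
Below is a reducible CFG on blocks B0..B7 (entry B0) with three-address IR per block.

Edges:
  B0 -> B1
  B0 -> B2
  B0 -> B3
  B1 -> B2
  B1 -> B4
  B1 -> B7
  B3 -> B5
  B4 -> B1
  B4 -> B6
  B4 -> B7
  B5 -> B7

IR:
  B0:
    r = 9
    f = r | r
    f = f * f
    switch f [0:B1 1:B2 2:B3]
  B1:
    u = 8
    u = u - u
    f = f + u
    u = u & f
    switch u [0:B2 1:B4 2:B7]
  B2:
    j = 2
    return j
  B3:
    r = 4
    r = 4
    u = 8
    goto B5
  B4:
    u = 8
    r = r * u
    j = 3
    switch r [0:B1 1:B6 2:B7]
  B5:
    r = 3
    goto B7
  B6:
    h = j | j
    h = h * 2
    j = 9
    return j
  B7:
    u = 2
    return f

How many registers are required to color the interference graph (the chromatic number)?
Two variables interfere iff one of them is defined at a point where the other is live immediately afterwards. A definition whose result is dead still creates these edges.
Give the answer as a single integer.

Per-block:
  B0: {f,r} / ∅
  B1: {f,u} / {f}
  B2: {j} / ∅
  B3: {r,u} / ∅
  B4: {j,r,u} / {r}
  B5: {r} / ∅
  B6: {h,j} / {j}
  B7: {u} / {f}

Backward fixpoint:
  B0 li=∅ lo={f,r}
  B1 li={f,r} lo={f,r}
  B2 li=∅ lo=∅
  B3 li={f} lo={f}
  B4 li={f,r} lo={f,j,r}
  B5 li={f} lo={f}
  B6 li={j} lo=∅
  B7 li={f} lo=∅

Interfere edges:
  f: {j,r,u}
  h: ∅
  j: {f,r}
  r: {f,j,u}
  u: {f,r}

Colouring:
  lower bound: {f,j,r} mutually conflict ⇒ χ ≥ 3
  3-colouring: r0={f,h}  r1={r}  r2={j,u}
  χ = 3

Answer: 3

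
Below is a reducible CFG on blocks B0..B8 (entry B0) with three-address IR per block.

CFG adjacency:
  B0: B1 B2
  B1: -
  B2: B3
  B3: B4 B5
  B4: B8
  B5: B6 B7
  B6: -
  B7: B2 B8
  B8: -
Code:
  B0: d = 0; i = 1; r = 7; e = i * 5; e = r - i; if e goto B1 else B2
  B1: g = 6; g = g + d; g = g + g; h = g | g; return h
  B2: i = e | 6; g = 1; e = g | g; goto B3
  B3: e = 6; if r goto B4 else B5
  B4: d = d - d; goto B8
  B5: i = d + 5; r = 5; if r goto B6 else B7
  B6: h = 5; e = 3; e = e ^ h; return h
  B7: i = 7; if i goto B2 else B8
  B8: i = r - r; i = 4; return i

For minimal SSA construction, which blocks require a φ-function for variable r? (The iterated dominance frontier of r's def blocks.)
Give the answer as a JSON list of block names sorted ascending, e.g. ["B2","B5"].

idom tree: B1←B0 B2←B0 B3←B2 B4←B3 B5←B3 B6←B5 B7←B5 B8←B3
Join-block Dom:
  B2: preds {B0,B7}: {B0} ∩ {B0,B2,B3,B5,B7} = {B0}; idom=B0
  B8: preds {B4,B7}: {B0,B2,B3,B4} ∩ {B0,B2,B3,B5,B7} = {B0,B2,B3}; idom=B3

DF derivation:
  join B2 pred B0: · stop@B0
  join B2 pred B7: B7→B5→B3→B2 stop@B0
  join B8 pred B4: B4 stop@B3
  join B8 pred B7: B7→B5 stop@B3
  B0: DF=∅
  B1: DF=∅
  B2: DF={B2}
  B3: DF={B2}
  B4: DF={B8}
  B5: DF={B2,B8}
  B6: DF=∅
  B7: DF={B2,B8}
  B8: DF=∅

φ for r: defs {B0,B5}
  DF⁺ = {B2,B8}

Answer: ["B2", "B8"]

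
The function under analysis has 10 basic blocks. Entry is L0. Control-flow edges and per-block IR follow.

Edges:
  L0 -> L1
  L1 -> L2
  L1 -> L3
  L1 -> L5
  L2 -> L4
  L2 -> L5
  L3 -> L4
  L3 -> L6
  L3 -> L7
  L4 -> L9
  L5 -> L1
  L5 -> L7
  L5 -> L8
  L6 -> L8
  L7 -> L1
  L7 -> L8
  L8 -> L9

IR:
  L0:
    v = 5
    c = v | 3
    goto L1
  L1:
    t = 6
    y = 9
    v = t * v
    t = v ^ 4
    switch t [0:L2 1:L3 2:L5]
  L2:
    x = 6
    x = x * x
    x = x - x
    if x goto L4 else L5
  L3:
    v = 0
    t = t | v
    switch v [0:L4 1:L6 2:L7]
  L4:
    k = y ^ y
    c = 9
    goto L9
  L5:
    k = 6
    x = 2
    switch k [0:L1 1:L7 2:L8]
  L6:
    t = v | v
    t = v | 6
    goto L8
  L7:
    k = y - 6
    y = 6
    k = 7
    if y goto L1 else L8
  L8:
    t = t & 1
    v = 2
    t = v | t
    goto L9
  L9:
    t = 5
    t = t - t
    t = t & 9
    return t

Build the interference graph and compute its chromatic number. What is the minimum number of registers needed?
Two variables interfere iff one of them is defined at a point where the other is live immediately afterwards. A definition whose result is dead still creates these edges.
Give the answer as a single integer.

Per-block:
  L0: def={c,v} ue=∅
  L1: def={t,v,y} ue={v}
  L2: def={x} ue=∅
  L3: def={t,v} ue={t}
  L4: def={c,k} ue={y}
  L5: def={k,x} ue=∅
  L6: def={t} ue={v}
  L7: def={k,y} ue={y}
  L8: def={t,v} ue={t}
  L9: def={t} ue=∅

Liveness:
  L0 li=∅ lo={v}
  L1 li={v} lo={t,v,y}
  L2 li={t,v,y} lo={t,v,y}
  L3 li={t,y} lo={t,v,y}
  L4 li={y} lo=∅
  L5 li={t,v,y} lo={t,v,y}
  L6 li={v} lo={t}
  L7 li={t,v,y} lo={t,v}
  L8 li={t} lo=∅
  L9 li=∅ lo=∅

Interference:
  c — {v}
  k — {t,v,x,y}
  t — {k,v,x,y}
  v — {c,k,t,x,y}
  x — {k,t,v,y}
  y — {k,t,v,x}

Registers:
  clique {k,t,v,x,y} ⇒ need ≥ 5
  assign c→R1 k→R1 t→R2 v→R0 x→R3 y→R4 — no edge inside a register ⇒ χ ≤ 5
  χ = 5

Answer: 5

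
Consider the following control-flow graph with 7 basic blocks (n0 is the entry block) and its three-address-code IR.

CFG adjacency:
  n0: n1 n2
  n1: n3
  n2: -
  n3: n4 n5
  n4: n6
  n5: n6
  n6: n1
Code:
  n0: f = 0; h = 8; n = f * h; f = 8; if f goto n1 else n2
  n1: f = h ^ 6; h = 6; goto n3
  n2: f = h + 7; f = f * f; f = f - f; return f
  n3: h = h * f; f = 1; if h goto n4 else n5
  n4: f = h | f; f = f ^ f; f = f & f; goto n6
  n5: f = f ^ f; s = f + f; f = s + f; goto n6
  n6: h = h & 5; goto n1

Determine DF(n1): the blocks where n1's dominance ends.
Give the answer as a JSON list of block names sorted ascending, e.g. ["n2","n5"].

Answer: ["n1"]

Derivation:
idom tree: n1←n0 n2←n0 n3←n1 n4←n3 n5←n3 n6←n3
Dom at joins:
  n1: preds {n0,n6}: {n0} ∩ {n0,n1,n3,n6} = {n0}; idom=n0
  n6: preds {n4,n5}: {n0,n1,n3,n4} ∩ {n0,n1,n3,n5} = {n0,n1,n3}; idom=n3

DF walk-up:
  join n1 pred n0: · stop@n0
  join n1 pred n6: n6→n3→n1 stop@n0
  join n6 pred n4: n4 stop@n3
  join n6 pred n5: n5 stop@n3
  n0: DF=∅
  n1: DF={n1}
  n2: DF=∅
  n3: DF={n1}
  n4: DF={n6}
  n5: DF={n6}
  n6: DF={n1}

DF(n1) = ["n1"]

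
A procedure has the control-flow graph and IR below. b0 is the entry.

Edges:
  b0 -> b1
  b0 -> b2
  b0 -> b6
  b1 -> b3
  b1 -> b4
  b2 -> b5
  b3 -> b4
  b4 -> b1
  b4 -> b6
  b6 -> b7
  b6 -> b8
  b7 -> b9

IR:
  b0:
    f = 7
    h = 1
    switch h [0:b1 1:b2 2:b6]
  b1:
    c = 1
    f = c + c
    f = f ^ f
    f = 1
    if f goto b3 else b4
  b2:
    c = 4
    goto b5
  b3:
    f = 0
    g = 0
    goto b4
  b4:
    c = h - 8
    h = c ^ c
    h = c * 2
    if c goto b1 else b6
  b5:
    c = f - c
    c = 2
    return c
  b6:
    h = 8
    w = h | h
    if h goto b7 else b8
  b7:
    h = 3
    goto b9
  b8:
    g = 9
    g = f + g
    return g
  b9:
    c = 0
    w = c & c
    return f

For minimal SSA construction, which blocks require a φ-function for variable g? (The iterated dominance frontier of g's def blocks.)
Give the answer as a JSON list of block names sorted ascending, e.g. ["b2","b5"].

idom tree: b1←b0 b2←b0 b3←b1 b4←b1 b5←b2 b6←b0 b7←b6 b8←b6 b9←b7
Dom at joins:
  b1: preds {b0,b4}: {b0} ∩ {b0,b1,b4} = {b0}; idom=b0
  b4: preds {b1,b3}: {b0,b1} ∩ {b0,b1,b3} = {b0,b1}; idom=b1
  b6: preds {b0,b4}: {b0} ∩ {b0,b1,b4} = {b0}; idom=b0

DF derivation:
  join b1 pred b0: · stop@b0
  join b1 pred b4: b4→b1 stop@b0
  join b4 pred b1: · stop@b1
  join b4 pred b3: b3 stop@b1
  join b6 pred b0: · stop@b0
  join b6 pred b4: b4→b1 stop@b0
  DF(b0)=∅
  DF(b1)={b1,b6}
  DF(b2)=∅
  DF(b3)={b4}
  DF(b4)={b1,b6}
  DF(b5)=∅
  DF(b6)=∅
  DF(b7)=∅
  DF(b8)=∅
  DF(b9)=∅

φ for g: defs {b3,b8}
  DF⁺ = {b1,b4,b6}

Answer: ["b1", "b4", "b6"]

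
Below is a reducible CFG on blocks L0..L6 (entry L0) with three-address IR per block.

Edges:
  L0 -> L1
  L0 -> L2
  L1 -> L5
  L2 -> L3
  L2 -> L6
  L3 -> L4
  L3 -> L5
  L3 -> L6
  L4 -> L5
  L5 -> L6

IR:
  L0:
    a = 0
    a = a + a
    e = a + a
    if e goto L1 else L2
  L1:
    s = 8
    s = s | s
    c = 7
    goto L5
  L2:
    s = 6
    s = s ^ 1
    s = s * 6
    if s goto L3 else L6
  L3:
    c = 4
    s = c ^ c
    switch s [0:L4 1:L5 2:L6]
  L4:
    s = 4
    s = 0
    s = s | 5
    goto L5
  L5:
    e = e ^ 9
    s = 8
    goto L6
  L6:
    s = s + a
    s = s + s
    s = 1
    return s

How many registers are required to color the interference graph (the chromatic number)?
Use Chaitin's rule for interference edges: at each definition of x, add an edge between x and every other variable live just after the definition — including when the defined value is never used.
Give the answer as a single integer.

def/use:
  L0: def={a,e} ue=∅
  L1: def={c,s} ue=∅
  L2: def={s} ue=∅
  L3: def={c,s} ue=∅
  L4: def={s} ue=∅
  L5: def={e,s} ue={e}
  L6: def={s} ue={a,s}

Liveness:
  live L0: ∅→{a,e}
  live L1: {a,e}→{a,e}
  live L2: {a,e}→{a,e,s}
  live L3: {a,e}→{a,e,s}
  live L4: {a,e}→{a,e}
  live L5: {a,e}→{a,s}
  live L6: {a,s}→∅

Interfere edges:
  a: {c,e,s}
  c: {a,e}
  e: {a,c,s}
  s: {a,e}

Registers:
  clique {a,c,e} ⇒ need ≥ 3
  assign a→r0 c→r2 e→r1 s→r2 — no edge inside a register ⇒ χ ≤ 3
  χ = 3

Answer: 3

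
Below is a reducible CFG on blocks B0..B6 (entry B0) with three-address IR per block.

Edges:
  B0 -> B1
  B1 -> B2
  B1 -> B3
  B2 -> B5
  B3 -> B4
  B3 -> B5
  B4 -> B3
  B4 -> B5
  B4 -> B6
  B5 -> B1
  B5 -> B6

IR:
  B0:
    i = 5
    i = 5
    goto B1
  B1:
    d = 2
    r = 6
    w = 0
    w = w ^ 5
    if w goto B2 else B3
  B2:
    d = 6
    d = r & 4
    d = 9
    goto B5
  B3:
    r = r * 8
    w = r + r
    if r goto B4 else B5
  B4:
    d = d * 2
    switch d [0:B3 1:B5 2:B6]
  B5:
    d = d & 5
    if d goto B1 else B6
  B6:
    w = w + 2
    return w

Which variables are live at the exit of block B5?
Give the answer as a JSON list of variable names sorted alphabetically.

def/use:
  B0: {i} / ∅
  B1: {d,r,w} / ∅
  B2: {d} / {r}
  B3: {r,w} / {r}
  B4: {d} / {d}
  B5: {d} / {d}
  B6: {w} / {w}

Liveness:
  B0 li=∅ lo=∅
  B1 li=∅ lo={d,r,w}
  B2 li={r,w} lo={d,w}
  B3 li={d,r} lo={d,r,w}
  B4 li={d,r,w} lo={d,r,w}
  B5 li={d,w} lo={w}
  B6 li={w} lo=∅

live-out(B5) = ["w"]

Answer: ["w"]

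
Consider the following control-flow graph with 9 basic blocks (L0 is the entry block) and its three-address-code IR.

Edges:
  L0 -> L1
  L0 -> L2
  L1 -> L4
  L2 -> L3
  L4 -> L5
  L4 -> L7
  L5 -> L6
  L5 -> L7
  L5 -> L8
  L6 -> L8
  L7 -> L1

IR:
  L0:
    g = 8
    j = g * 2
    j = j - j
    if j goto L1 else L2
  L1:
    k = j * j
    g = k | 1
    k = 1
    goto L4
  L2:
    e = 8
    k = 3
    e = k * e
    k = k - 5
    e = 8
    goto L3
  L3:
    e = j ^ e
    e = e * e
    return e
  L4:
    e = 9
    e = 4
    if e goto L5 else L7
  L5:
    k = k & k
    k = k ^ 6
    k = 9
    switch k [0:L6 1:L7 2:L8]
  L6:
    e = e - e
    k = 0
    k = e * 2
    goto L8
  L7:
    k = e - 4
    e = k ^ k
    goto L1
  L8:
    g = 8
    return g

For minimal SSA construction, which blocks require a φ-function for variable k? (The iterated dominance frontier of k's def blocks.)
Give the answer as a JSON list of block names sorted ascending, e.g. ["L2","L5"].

Answer: ["L1", "L7", "L8"]

Derivation:
idom tree: L1←L0 L2←L0 L3←L2 L4←L1 L5←L4 L6←L5 L7←L4 L8←L5
Join-block Dom:
  L1: preds {L0,L7}: {L0} ∩ {L0,L1,L4,L7} = {L0}; idom=L0
  L7: preds {L4,L5}: {L0,L1,L4} ∩ {L0,L1,L4,L5} = {L0,L1,L4}; idom=L4
  L8: preds {L5,L6}: {L0,L1,L4,L5} ∩ {L0,L1,L4,L5,L6} = {L0,L1,L4,L5}; idom=L5

Frontier:
  join L1 pred L0: · stop@L0
  join L1 pred L7: L7→L4→L1 stop@L0
  join L7 pred L4: · stop@L4
  join L7 pred L5: L5 stop@L4
  join L8 pred L5: · stop@L5
  join L8 pred L6: L6 stop@L5
  DF(L0)=∅
  DF(L1)={L1}
  DF(L2)=∅
  DF(L3)=∅
  DF(L4)={L1}
  DF(L5)={L7}
  DF(L6)={L8}
  DF(L7)={L1}
  DF(L8)=∅

φ for k: defs {L1,L2,L5,L6,L7}
  DF⁺ = {L1,L7,L8}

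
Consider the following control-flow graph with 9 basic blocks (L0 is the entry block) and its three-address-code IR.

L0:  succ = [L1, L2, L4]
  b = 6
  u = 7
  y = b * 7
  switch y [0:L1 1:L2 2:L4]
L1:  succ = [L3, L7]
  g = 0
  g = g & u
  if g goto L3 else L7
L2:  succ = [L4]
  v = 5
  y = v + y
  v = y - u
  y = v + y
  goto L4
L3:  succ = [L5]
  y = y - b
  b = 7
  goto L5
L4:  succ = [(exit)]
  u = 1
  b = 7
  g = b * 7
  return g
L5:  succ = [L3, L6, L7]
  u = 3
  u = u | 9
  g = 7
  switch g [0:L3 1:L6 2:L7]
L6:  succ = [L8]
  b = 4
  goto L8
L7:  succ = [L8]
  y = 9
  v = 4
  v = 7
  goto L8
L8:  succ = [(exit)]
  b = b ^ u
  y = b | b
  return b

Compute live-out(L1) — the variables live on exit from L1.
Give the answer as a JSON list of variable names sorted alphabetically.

Answer: ["b", "u", "y"]

Working:
Per-block:
  L0: def={b,u,y} ue=∅
  L1: def={g} ue={u}
  L2: def={v,y} ue={u,y}
  L3: def={b,y} ue={b,y}
  L4: def={b,g,u} ue=∅
  L5: def={g,u} ue=∅
  L6: def={b} ue=∅
  L7: def={v,y} ue=∅
  L8: def={b,y} ue={b,u}

Liveness:
  L0 li=∅ lo={b,u,y}
  L1 li={b,u,y} lo={b,u,y}
  L2 li={u,y} lo=∅
  L3 li={b,y} lo={b,y}
  L4 li=∅ lo=∅
  L5 li={b,y} lo={b,u,y}
  L6 li={u} lo={b,u}
  L7 li={b,u} lo={b,u}
  L8 li={b,u} lo=∅

live-out(L1) = ["b", "u", "y"]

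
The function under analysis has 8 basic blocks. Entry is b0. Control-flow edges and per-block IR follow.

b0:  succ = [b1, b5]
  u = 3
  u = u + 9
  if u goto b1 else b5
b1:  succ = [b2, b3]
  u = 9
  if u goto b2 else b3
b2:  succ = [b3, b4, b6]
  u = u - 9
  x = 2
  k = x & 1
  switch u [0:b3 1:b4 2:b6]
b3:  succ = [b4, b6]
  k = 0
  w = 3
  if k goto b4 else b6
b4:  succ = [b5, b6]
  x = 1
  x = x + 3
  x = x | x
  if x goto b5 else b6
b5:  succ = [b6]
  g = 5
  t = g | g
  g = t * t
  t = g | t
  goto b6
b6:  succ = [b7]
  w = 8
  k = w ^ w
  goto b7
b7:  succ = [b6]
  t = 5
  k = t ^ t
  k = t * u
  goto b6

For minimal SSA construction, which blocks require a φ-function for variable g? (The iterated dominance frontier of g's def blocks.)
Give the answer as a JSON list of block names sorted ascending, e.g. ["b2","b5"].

Answer: ["b6"]

Derivation:
idom tree: b1←b0 b2←b1 b3←b1 b4←b1 b5←b0 b6←b0 b7←b6
Join-block Dom:
  b3: preds {b1,b2}: {b0,b1} ∩ {b0,b1,b2} = {b0,b1}; idom=b1
  b4: preds {b2,b3}: {b0,b1,b2} ∩ {b0,b1,b3} = {b0,b1}; idom=b1
  b5: preds {b0,b4}: {b0} ∩ {b0,b1,b4} = {b0}; idom=b0
  b6: preds {b2,b3,b4,b5,b7}: {b0,b1,b2} ∩ {b0,b1,b3} ∩ {b0,b1,b4} ∩ {b0,b5} ∩ {b0,b6,b7} = {b0}; idom=b0

DF walk-up:
  join b3 pred b1: · stop@b1
  join b3 pred b2: b2 stop@b1
  join b4 pred b2: b2 stop@b1
  join b4 pred b3: b3 stop@b1
  join b5 pred b0: · stop@b0
  join b5 pred b4: b4→b1 stop@b0
  join b6 pred b2: b2→b1 stop@b0
  join b6 pred b3: b3→b1 stop@b0
  join b6 pred b4: b4→b1 stop@b0
  join b6 pred b5: b5 stop@b0
  join b6 pred b7: b7→b6 stop@b0
  b0 → ∅
  b1 → {b5,b6}
  b2 → {b3,b4,b6}
  b3 → {b4,b6}
  b4 → {b5,b6}
  b5 → {b6}
  b6 → {b6}
  b7 → {b6}

φ for g: defs {b5}
  DF⁺ = {b6}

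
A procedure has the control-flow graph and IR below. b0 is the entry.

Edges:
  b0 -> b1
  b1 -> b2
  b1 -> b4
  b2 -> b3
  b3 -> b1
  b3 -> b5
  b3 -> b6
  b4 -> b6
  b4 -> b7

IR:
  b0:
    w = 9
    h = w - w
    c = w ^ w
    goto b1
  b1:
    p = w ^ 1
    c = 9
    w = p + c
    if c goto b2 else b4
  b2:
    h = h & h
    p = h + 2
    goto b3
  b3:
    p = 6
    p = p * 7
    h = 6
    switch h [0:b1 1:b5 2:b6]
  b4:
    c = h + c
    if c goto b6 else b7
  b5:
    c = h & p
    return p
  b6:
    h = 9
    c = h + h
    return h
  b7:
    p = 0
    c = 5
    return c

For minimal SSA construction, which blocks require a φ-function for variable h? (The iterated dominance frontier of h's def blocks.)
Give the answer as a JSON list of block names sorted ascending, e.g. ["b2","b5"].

idom tree: b1←b0 b2←b1 b3←b2 b4←b1 b5←b3 b6←b1 b7←b4
Dom at joins:
  b1: preds {b0,b3}: {b0} ∩ {b0,b1,b2,b3} = {b0}; idom=b0
  b6: preds {b3,b4}: {b0,b1,b2,b3} ∩ {b0,b1,b4} = {b0,b1}; idom=b1

DF walk-up:
  b1←b0: walk · to b0
  b1←b3: walk b3→b2→b1 to b0
  b6←b3: walk b3→b2 to b1
  b6←b4: walk b4 to b1
  DF(b0)=∅
  DF(b1)={b1}
  DF(b2)={b1,b6}
  DF(b3)={b1,b6}
  DF(b4)={b6}
  DF(b5)=∅
  DF(b6)=∅
  DF(b7)=∅

φ for h: defs {b0,b2,b3,b6}
  DF⁺ = {b1,b6}

Answer: ["b1", "b6"]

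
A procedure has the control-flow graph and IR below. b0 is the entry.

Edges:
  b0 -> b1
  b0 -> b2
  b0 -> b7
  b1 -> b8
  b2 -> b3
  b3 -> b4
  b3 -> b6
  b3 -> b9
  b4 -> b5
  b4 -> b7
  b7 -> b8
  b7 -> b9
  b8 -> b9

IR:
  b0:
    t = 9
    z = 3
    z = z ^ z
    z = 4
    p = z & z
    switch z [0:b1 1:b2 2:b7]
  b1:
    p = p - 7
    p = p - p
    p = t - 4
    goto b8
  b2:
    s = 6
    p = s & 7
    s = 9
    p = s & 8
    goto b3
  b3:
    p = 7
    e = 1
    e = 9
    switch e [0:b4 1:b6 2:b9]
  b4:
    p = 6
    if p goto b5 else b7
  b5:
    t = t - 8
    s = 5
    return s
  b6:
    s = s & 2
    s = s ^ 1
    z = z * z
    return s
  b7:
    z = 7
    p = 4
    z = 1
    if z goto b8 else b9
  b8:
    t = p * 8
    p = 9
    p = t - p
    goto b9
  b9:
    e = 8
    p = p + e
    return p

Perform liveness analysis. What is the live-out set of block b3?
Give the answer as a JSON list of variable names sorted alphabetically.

def/use:
  b0 def {p,t,z} use ∅
  b1 def {p} use {p,t}
  b2 def {p,s} use ∅
  b3 def {e,p} use ∅
  b4 def {p} use ∅
  b5 def {s,t} use {t}
  b6 def {s,z} use {s,z}
  b7 def {p,z} use ∅
  b8 def {p,t} use {p}
  b9 def {e,p} use {p}

Backward fixpoint:
  b0 li=∅ lo={p,t,z}
  b1 li={p,t} lo={p}
  b2 li={t,z} lo={s,t,z}
  b3 li={s,t,z} lo={p,s,t,z}
  b4 li={t} lo={t}
  b5 li={t} lo=∅
  b6 li={s,z} lo=∅
  b7 li=∅ lo={p}
  b8 li={p} lo={p}
  b9 li={p} lo=∅

live-out(b3) = ["p", "s", "t", "z"]

Answer: ["p", "s", "t", "z"]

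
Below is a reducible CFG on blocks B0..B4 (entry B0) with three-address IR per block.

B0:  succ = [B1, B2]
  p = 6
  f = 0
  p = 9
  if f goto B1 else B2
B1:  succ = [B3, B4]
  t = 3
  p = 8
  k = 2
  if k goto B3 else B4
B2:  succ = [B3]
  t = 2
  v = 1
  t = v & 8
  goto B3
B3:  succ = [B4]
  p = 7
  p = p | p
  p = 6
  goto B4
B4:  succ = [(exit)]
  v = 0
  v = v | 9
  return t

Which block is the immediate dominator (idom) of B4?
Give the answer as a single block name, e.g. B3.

Answer: B0

Analysis:
idom tree: B1←B0 B2←B0 B3←B0 B4←B0
Join-block Dom:
  B3: preds {B1,B2}: {B0,B1} ∩ {B0,B2} = {B0}; idom=B0
  B4: preds {B1,B3}: {B0,B1} ∩ {B0,B3} = {B0}; idom=B0

idom(B4) = B0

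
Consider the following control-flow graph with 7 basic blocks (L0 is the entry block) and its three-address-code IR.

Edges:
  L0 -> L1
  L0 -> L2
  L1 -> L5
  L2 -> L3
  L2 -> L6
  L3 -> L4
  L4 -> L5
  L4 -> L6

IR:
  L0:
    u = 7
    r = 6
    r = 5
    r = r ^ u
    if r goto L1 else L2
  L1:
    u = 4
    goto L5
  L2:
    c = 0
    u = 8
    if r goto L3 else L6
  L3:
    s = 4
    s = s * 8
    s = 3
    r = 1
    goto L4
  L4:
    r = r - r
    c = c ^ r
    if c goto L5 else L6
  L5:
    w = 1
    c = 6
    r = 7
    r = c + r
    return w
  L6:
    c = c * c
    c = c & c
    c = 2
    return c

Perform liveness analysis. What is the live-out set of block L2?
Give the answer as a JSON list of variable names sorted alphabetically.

Per-block:
  L0 def {r,u} use ∅
  L1 def {u} use ∅
  L2 def {c,u} use {r}
  L3 def {r,s} use ∅
  L4 def {c,r} use {c,r}
  L5 def {c,r,w} use ∅
  L6 def {c} use {c}

Backward fixpoint:
  live L0: ∅→{r}
  live L1: ∅→∅
  live L2: {r}→{c}
  live L3: {c}→{c,r}
  live L4: {c,r}→{c}
  live L5: ∅→∅
  live L6: {c}→∅

live-out(L2) = ["c"]

Answer: ["c"]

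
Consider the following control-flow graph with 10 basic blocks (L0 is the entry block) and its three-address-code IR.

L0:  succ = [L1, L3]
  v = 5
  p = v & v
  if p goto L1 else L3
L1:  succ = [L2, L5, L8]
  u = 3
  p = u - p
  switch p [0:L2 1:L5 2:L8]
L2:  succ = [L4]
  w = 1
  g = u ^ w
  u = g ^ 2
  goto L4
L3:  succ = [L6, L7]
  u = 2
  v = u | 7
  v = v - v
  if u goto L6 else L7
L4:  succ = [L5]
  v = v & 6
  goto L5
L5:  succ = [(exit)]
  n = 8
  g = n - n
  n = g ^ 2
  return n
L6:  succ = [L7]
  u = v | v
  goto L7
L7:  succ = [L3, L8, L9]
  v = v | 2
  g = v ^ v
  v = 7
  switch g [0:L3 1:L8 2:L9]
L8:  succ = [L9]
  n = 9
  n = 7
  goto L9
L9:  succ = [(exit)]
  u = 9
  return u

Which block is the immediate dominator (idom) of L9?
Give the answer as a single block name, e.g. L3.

Answer: L0

Derivation:
idom tree: L1←L0 L2←L1 L3←L0 L4←L2 L5←L1 L6←L3 L7←L3 L8←L0 L9←L0
Dom at joins:
  L3: preds {L0,L7}: {L0} ∩ {L0,L3,L7} = {L0}; idom=L0
  L5: preds {L1,L4}: {L0,L1} ∩ {L0,L1,L2,L4} = {L0,L1}; idom=L1
  L7: preds {L3,L6}: {L0,L3} ∩ {L0,L3,L6} = {L0,L3}; idom=L3
  L8: preds {L1,L7}: {L0,L1} ∩ {L0,L3,L7} = {L0}; idom=L0
  L9: preds {L7,L8}: {L0,L3,L7} ∩ {L0,L8} = {L0}; idom=L0

idom(L9) = L0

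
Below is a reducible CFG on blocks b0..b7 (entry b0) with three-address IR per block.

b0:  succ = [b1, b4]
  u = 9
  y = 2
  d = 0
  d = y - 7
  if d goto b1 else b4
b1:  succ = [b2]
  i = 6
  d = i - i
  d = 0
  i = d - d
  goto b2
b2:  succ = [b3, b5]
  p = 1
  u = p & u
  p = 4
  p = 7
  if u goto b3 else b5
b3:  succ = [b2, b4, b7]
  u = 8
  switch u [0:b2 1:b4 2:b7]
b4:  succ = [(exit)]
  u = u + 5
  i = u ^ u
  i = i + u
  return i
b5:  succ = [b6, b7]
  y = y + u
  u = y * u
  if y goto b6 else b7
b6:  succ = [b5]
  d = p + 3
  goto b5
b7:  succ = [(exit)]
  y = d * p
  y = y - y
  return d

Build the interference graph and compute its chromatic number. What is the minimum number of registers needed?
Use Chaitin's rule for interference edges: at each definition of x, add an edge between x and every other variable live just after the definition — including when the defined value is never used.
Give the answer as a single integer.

Answer: 4

Analysis:
Block summaries:
  b0: def={d,u,y} ue=∅
  b1: def={d,i} ue=∅
  b2: def={p,u} ue={u}
  b3: def={u} ue=∅
  b4: def={i,u} ue={u}
  b5: def={u,y} ue={u,y}
  b6: def={d} ue={p}
  b7: def={y} ue={d,p}

Backward fixpoint:
  b0: in=∅ out={u,y}
  b1: in={u,y} out={d,u,y}
  b2: in={d,u,y} out={d,p,u,y}
  b3: in={d,p,y} out={d,p,u,y}
  b4: in={u} out=∅
  b5: in={d,p,u,y} out={d,p,u,y}
  b6: in={p,u,y} out={d,p,u,y}
  b7: in={d,p} out=∅

Conflict graph:
  d — {i,p,u,y}
  i — {d,u,y}
  p — {d,u,y}
  u — {d,i,p,y}
  y — {d,i,p,u}

Registers:
  clique {d,i,u,y} ⇒ need ≥ 4
  assign d→c0 i→c3 p→c3 u→c1 y→c2 — no edge inside a register ⇒ χ ≤ 4
  χ = 4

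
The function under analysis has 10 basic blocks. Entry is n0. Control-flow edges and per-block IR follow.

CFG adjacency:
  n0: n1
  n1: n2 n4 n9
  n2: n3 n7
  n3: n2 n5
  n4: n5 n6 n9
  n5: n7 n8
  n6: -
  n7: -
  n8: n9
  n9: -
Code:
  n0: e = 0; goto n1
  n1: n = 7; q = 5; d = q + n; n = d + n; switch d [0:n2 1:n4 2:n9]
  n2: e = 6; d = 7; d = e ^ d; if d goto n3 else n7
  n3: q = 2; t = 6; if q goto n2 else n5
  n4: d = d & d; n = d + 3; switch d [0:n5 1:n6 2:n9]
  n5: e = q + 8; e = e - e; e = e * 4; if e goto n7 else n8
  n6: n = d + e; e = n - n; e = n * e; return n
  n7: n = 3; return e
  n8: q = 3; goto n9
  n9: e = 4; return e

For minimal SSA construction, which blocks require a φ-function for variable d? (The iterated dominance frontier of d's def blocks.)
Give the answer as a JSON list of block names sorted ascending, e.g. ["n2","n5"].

idom tree: n1←n0 n2←n1 n3←n2 n4←n1 n5←n1 n6←n4 n7←n1 n8←n5 n9←n1
Dom at joins:
  n2: preds {n1,n3}: {n0,n1} ∩ {n0,n1,n2,n3} = {n0,n1}; idom=n1
  n5: preds {n3,n4}: {n0,n1,n2,n3} ∩ {n0,n1,n4} = {n0,n1}; idom=n1
  n7: preds {n2,n5}: {n0,n1,n2} ∩ {n0,n1,n5} = {n0,n1}; idom=n1
  n9: preds {n1,n4,n8}: {n0,n1} ∩ {n0,n1,n4} ∩ {n0,n1,n5,n8} = {n0,n1}; idom=n1

DF walk-up:
  join n2 pred n1: · stop@n1
  join n2 pred n3: n3→n2 stop@n1
  join n5 pred n3: n3→n2 stop@n1
  join n5 pred n4: n4 stop@n1
  join n7 pred n2: n2 stop@n1
  join n7 pred n5: n5 stop@n1
  join n9 pred n1: · stop@n1
  join n9 pred n4: n4 stop@n1
  join n9 pred n8: n8→n5 stop@n1
  n0 → ∅
  n1 → ∅
  n2 → {n2,n5,n7}
  n3 → {n2,n5}
  n4 → {n5,n9}
  n5 → {n7,n9}
  n6 → ∅
  n7 → ∅
  n8 → {n9}
  n9 → ∅

φ for d: defs {n1,n2,n4}
  DF⁺ = {n2,n5,n7,n9}

Answer: ["n2", "n5", "n7", "n9"]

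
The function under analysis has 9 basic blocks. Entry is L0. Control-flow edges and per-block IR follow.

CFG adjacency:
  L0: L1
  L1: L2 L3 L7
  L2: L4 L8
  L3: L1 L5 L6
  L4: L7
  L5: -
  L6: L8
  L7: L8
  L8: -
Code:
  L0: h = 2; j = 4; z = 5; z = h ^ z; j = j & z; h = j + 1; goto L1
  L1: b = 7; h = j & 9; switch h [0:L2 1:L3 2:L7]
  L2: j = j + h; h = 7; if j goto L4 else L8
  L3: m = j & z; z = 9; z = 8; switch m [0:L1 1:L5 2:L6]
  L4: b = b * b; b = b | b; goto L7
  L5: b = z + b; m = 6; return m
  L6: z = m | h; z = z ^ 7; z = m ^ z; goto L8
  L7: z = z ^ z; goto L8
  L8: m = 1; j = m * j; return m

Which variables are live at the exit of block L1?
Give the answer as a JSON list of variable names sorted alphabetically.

Block summaries:
  L0: {h,j,z} / ∅
  L1: {b,h} / {j}
  L2: {h,j} / {h,j}
  L3: {m,z} / {j,z}
  L4: {b} / {b}
  L5: {b,m} / {b,z}
  L6: {z} / {h,m}
  L7: {z} / {z}
  L8: {j,m} / {j}

Live sets:
  L0: in=∅ out={j,z}
  L1: in={j,z} out={b,h,j,z}
  L2: in={b,h,j,z} out={b,j,z}
  L3: in={b,h,j,z} out={b,h,j,m,z}
  L4: in={b,j,z} out={j,z}
  L5: in={b,z} out=∅
  L6: in={h,j,m} out={j}
  L7: in={j,z} out={j}
  L8: in={j} out=∅

live-out(L1) = ["b", "h", "j", "z"]

Answer: ["b", "h", "j", "z"]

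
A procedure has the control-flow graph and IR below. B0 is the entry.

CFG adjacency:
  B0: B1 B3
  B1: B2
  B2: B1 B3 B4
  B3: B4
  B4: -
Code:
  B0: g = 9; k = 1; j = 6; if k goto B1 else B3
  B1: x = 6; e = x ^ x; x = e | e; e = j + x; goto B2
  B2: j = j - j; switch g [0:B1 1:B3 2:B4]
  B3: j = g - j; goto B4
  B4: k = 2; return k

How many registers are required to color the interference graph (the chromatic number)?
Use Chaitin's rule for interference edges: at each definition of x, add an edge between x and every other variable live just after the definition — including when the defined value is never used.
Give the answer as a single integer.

def/use:
  B0: def={g,j,k} ue=∅
  B1: def={e,x} ue={j}
  B2: def={j} ue={g,j}
  B3: def={j} ue={g,j}
  B4: def={k} ue=∅

Backward fixpoint:
  B0: in=∅ out={g,j}
  B1: in={g,j} out={g,j}
  B2: in={g,j} out={g,j}
  B3: in={g,j} out=∅
  B4: in=∅ out=∅

Conflict graph:
  e↔{g,j}
  g↔{e,j,k,x}
  j↔{e,g,k,x}
  k↔{g,j}
  x↔{g,j}

Registers:
  lower bound: {e,g,j} mutually conflict ⇒ χ ≥ 3
  assign e→c2 g→c0 j→c1 k→c2 x→c2 — no edge inside a register ⇒ χ ≤ 3
  χ = 3

Answer: 3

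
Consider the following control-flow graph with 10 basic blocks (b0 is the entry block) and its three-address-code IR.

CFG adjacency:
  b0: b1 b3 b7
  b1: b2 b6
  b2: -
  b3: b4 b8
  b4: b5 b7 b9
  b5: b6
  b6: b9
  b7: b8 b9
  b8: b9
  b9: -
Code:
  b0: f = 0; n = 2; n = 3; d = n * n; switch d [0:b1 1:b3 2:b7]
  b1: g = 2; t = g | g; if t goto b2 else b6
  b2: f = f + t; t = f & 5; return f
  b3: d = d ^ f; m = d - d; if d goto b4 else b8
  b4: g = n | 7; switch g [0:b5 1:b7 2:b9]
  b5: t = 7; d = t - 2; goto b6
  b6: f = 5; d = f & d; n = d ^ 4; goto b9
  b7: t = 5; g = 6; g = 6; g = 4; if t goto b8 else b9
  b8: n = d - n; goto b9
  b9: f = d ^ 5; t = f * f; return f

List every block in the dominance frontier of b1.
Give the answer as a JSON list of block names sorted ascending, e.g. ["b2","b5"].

idom tree: b1←b0 b2←b1 b3←b0 b4←b3 b5←b4 b6←b0 b7←b0 b8←b0 b9←b0
Dom at joins:
  b6: preds {b1,b5}: {b0,b1} ∩ {b0,b3,b4,b5} = {b0}; idom=b0
  b7: preds {b0,b4}: {b0} ∩ {b0,b3,b4} = {b0}; idom=b0
  b8: preds {b3,b7}: {b0,b3} ∩ {b0,b7} = {b0}; idom=b0
  b9: preds {b4,b6,b7,b8}: {b0,b3,b4} ∩ {b0,b6} ∩ {b0,b7} ∩ {b0,b8} = {b0}; idom=b0

DF walk-up:
  b6←b1: walk b1 to b0
  b6←b5: walk b5→b4→b3 to b0
  b7←b0: walk · to b0
  b7←b4: walk b4→b3 to b0
  b8←b3: walk b3 to b0
  b8←b7: walk b7 to b0
  b9←b4: walk b4→b3 to b0
  b9←b6: walk b6 to b0
  b9←b7: walk b7 to b0
  b9←b8: walk b8 to b0
  DF(b0)=∅
  DF(b1)={b6}
  DF(b2)=∅
  DF(b3)={b6,b7,b8,b9}
  DF(b4)={b6,b7,b9}
  DF(b5)={b6}
  DF(b6)={b9}
  DF(b7)={b8,b9}
  DF(b8)={b9}
  DF(b9)=∅

DF(b1) = ["b6"]

Answer: ["b6"]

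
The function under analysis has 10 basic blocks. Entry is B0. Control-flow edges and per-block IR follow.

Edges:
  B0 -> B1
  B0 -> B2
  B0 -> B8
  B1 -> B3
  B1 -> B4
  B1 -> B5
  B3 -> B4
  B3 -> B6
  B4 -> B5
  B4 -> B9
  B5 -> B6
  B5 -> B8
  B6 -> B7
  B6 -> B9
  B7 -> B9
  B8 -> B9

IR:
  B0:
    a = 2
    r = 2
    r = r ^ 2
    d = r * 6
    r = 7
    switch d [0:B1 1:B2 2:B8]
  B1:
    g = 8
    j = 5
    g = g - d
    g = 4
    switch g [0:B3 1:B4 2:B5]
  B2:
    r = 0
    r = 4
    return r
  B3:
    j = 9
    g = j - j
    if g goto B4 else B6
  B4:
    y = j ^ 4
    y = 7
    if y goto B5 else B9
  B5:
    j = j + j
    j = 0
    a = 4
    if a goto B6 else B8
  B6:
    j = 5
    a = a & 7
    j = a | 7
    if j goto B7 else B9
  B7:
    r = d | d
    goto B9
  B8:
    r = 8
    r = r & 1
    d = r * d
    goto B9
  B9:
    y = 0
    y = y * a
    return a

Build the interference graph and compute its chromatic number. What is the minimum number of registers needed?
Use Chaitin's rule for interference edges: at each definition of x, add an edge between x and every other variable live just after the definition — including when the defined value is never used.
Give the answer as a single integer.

Per-block:
  B0 def {a,d,r} use ∅
  B1 def {g,j} use {d}
  B2 def {r} use ∅
  B3 def {g,j} use ∅
  B4 def {y} use {j}
  B5 def {a,j} use {j}
  B6 def {a,j} use {a}
  B7 def {r} use {d}
  B8 def {d,r} use {d}
  B9 def {y} use {a}

Liveness:
  B0: in=∅ out={a,d}
  B1: in={a,d} out={a,d,j}
  B2: in=∅ out=∅
  B3: in={a,d} out={a,d,j}
  B4: in={a,d,j} out={a,d,j}
  B5: in={d,j} out={a,d}
  B6: in={a,d} out={a,d}
  B7: in={a,d} out={a}
  B8: in={a,d} out={a}
  B9: in={a} out=∅

Interfere edges:
  a: {d,g,j,r,y}
  d: {a,g,j,r,y}
  g: {a,d,j}
  j: {a,d,g,y}
  r: {a,d}
  y: {a,d,j}

Registers:
  lower bound: {a,d,g,j} mutually conflict ⇒ χ ≥ 4
  assign a→c0 d→c1 g→c3 j→c2 r→c2 y→c3 — no edge inside a register ⇒ χ ≤ 4
  χ = 4

Answer: 4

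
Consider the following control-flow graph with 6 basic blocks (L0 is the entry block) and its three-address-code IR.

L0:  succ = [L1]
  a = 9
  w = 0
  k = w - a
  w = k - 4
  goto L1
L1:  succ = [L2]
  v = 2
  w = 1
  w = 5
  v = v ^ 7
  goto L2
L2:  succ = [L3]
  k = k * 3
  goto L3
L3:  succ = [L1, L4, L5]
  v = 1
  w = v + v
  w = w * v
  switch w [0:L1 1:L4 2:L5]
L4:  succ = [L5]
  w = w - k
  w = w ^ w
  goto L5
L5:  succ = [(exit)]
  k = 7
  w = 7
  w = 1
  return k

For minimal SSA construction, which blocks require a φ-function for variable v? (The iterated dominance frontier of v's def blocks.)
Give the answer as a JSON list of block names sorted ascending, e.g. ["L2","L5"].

idom tree: L1←L0 L2←L1 L3←L2 L4←L3 L5←L3
Join-block Dom:
  L1: preds {L0,L3}: {L0} ∩ {L0,L1,L2,L3} = {L0}; idom=L0
  L5: preds {L3,L4}: {L0,L1,L2,L3} ∩ {L0,L1,L2,L3,L4} = {L0,L1,L2,L3}; idom=L3

Frontier:
  join L1 pred L0: · stop@L0
  join L1 pred L3: L3→L2→L1 stop@L0
  join L5 pred L3: · stop@L3
  join L5 pred L4: L4 stop@L3
  DF(L0)=∅
  DF(L1)={L1}
  DF(L2)={L1}
  DF(L3)={L1}
  DF(L4)={L5}
  DF(L5)=∅

φ for v: defs {L1,L3}
  DF⁺ = {L1}

Answer: ["L1"]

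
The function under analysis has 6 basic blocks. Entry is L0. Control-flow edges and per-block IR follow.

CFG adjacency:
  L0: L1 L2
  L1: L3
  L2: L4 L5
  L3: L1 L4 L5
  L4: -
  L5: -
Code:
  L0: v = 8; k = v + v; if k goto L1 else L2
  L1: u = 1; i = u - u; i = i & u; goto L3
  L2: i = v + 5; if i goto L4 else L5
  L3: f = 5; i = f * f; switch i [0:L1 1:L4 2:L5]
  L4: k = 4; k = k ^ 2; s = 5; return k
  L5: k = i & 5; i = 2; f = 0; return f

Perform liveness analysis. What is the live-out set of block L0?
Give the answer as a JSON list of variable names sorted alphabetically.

def/use:
  L0 def {k,v} use ∅
  L1 def {i,u} use ∅
  L2 def {i} use {v}
  L3 def {f,i} use ∅
  L4 def {k,s} use ∅
  L5 def {f,i,k} use {i}

Liveness:
  L0 li=∅ lo={v}
  L1 li=∅ lo=∅
  L2 li={v} lo={i}
  L3 li=∅ lo={i}
  L4 li=∅ lo=∅
  L5 li={i} lo=∅

live-out(L0) = ["v"]

Answer: ["v"]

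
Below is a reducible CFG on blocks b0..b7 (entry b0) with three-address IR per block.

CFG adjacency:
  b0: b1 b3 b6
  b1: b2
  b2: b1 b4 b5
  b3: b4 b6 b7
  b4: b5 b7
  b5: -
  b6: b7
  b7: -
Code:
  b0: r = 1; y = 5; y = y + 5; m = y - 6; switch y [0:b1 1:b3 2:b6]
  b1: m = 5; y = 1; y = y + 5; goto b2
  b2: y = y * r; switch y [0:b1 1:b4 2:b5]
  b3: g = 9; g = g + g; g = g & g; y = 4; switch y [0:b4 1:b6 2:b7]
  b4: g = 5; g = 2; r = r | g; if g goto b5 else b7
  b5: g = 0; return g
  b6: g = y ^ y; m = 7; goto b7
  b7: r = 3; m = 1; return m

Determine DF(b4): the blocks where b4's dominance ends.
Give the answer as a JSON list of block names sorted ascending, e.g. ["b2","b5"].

idom tree: b1←b0 b2←b1 b3←b0 b4←b0 b5←b0 b6←b0 b7←b0
Join-block Dom:
  b1: preds {b0,b2}: {b0} ∩ {b0,b1,b2} = {b0}; idom=b0
  b4: preds {b2,b3}: {b0,b1,b2} ∩ {b0,b3} = {b0}; idom=b0
  b5: preds {b2,b4}: {b0,b1,b2} ∩ {b0,b4} = {b0}; idom=b0
  b6: preds {b0,b3}: {b0} ∩ {b0,b3} = {b0}; idom=b0
  b7: preds {b3,b4,b6}: {b0,b3} ∩ {b0,b4} ∩ {b0,b6} = {b0}; idom=b0

DF walk-up:
  b1←b0: walk · to b0
  b1←b2: walk b2→b1 to b0
  b4←b2: walk b2→b1 to b0
  b4←b3: walk b3 to b0
  b5←b2: walk b2→b1 to b0
  b5←b4: walk b4 to b0
  b6←b0: walk · to b0
  b6←b3: walk b3 to b0
  b7←b3: walk b3 to b0
  b7←b4: walk b4 to b0
  b7←b6: walk b6 to b0
  b0 → ∅
  b1 → {b1,b4,b5}
  b2 → {b1,b4,b5}
  b3 → {b4,b6,b7}
  b4 → {b5,b7}
  b5 → ∅
  b6 → {b7}
  b7 → ∅

DF(b4) = ["b5", "b7"]

Answer: ["b5", "b7"]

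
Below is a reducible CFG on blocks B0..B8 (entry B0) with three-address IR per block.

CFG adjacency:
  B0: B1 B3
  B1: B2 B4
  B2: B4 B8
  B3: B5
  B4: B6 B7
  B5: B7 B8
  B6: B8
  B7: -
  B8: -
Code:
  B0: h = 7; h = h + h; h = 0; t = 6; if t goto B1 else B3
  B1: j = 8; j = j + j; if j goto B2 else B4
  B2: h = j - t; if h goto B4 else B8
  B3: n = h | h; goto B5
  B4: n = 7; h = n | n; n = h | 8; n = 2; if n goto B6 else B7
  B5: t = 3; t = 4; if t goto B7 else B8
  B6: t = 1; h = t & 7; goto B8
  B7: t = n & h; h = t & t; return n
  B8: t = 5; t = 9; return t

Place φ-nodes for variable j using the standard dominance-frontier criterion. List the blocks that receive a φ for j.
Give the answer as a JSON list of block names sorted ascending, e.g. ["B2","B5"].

idom tree: B1←B0 B2←B1 B3←B0 B4←B1 B5←B3 B6←B4 B7←B0 B8←B0
Dom at joins:
  B4: preds {B1,B2}: {B0,B1} ∩ {B0,B1,B2} = {B0,B1}; idom=B1
  B7: preds {B4,B5}: {B0,B1,B4} ∩ {B0,B3,B5} = {B0}; idom=B0
  B8: preds {B2,B5,B6}: {B0,B1,B2} ∩ {B0,B3,B5} ∩ {B0,B1,B4,B6} = {B0}; idom=B0

DF walk-up:
  B4←B1: walk · to B1
  B4←B2: walk B2 to B1
  B7←B4: walk B4→B1 to B0
  B7←B5: walk B5→B3 to B0
  B8←B2: walk B2→B1 to B0
  B8←B5: walk B5→B3 to B0
  B8←B6: walk B6→B4→B1 to B0
  DF(B0)=∅
  DF(B1)={B7,B8}
  DF(B2)={B4,B8}
  DF(B3)={B7,B8}
  DF(B4)={B7,B8}
  DF(B5)={B7,B8}
  DF(B6)={B8}
  DF(B7)=∅
  DF(B8)=∅

φ for j: defs {B1}
  DF⁺ = {B7,B8}

Answer: ["B7", "B8"]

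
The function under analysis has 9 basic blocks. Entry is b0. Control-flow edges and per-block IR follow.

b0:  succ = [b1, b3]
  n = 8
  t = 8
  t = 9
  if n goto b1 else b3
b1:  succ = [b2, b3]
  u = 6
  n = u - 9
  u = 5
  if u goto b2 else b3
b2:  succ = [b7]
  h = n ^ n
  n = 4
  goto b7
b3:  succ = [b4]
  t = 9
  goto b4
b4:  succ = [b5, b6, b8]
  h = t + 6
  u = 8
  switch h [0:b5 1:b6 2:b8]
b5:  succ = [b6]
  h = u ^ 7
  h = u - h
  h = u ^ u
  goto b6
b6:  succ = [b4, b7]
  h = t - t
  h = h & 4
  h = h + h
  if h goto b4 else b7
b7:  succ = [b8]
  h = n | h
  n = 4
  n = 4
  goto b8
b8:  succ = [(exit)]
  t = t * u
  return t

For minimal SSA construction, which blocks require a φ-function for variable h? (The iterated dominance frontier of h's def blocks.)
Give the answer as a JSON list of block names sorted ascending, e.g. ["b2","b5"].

idom tree: b1←b0 b2←b1 b3←b0 b4←b3 b5←b4 b6←b4 b7←b0 b8←b0
Dom∩ at merges:
  b3: preds {b0,b1}: {b0} ∩ {b0,b1} = {b0}; idom=b0
  b4: preds {b3,b6}: {b0,b3} ∩ {b0,b3,b4,b6} = {b0,b3}; idom=b3
  b6: preds {b4,b5}: {b0,b3,b4} ∩ {b0,b3,b4,b5} = {b0,b3,b4}; idom=b4
  b7: preds {b2,b6}: {b0,b1,b2} ∩ {b0,b3,b4,b6} = {b0}; idom=b0
  b8: preds {b4,b7}: {b0,b3,b4} ∩ {b0,b7} = {b0}; idom=b0

DF walk-up:
  join b3 pred b0: · stop@b0
  join b3 pred b1: b1 stop@b0
  join b4 pred b3: · stop@b3
  join b4 pred b6: b6→b4 stop@b3
  join b6 pred b4: · stop@b4
  join b6 pred b5: b5 stop@b4
  join b7 pred b2: b2→b1 stop@b0
  join b7 pred b6: b6→b4→b3 stop@b0
  join b8 pred b4: b4→b3 stop@b0
  join b8 pred b7: b7 stop@b0
  b0 → ∅
  b1 → {b3,b7}
  b2 → {b7}
  b3 → {b7,b8}
  b4 → {b4,b7,b8}
  b5 → {b6}
  b6 → {b4,b7}
  b7 → {b8}
  b8 → ∅

φ for h: defs {b2,b4,b5,b6,b7}
  DF⁺ = {b4,b6,b7,b8}

Answer: ["b4", "b6", "b7", "b8"]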